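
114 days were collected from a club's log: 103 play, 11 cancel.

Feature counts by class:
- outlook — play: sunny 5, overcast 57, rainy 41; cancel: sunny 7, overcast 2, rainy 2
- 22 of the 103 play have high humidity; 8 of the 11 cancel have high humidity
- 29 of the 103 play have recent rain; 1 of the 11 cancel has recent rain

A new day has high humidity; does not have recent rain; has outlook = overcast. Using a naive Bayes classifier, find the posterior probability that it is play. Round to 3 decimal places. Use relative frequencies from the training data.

play: (103/114) × (57/103) × (22/103) × (74/103) ≈ 0.0767273
cancel: (11/114) × (2/11) × (8/11) × (10/11) ≈ 0.0115992
P(play | x) = 0.0767273 / 0.0883265 ≈ 0.869

0.869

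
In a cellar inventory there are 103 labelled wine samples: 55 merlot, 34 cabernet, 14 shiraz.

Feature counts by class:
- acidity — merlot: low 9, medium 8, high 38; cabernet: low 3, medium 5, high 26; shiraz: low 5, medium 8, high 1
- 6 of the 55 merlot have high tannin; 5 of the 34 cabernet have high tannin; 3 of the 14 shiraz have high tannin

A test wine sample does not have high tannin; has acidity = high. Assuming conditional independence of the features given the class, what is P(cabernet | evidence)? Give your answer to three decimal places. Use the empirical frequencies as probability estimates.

0.390

merlot: (55/103) × (38/55) × (49/55) ≈ 0.328685
cabernet: (34/103) × (26/34) × (29/34) ≈ 0.215306
shiraz: (14/103) × (1/14) × (11/14) ≈ 0.00762829
P(cabernet | x) = 0.215306 / 0.55161929 ≈ 0.390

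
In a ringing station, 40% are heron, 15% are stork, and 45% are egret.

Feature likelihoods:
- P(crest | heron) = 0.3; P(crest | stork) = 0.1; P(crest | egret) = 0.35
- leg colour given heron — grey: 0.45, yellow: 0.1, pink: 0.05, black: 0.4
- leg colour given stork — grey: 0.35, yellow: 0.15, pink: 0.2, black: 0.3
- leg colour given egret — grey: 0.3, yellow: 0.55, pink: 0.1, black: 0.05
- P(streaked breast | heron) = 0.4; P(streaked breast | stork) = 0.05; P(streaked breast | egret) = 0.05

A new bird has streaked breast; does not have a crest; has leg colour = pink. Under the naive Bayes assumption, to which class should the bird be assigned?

heron

heron: 0.4 × (1−0.3) × 0.05 × 0.4 = 0.0056
stork: 0.15 × (1−0.1) × 0.2 × 0.05 = 0.00135
egret: 0.45 × (1−0.35) × 0.1 × 0.05 = 0.0014625
Highest score → heron.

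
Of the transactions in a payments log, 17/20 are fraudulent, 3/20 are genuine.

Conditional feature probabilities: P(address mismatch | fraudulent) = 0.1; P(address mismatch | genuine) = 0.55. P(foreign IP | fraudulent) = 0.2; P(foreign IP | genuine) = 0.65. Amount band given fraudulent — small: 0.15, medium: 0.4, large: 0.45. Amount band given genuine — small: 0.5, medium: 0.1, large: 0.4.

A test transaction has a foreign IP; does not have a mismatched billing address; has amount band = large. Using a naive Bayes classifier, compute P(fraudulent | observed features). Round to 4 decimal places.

0.7969

fraudulent: 0.85 × (1−0.1) × 0.2 × 0.45 = 0.06885
genuine: 0.15 × (1−0.55) × 0.65 × 0.4 = 0.01755
P(fraudulent | x) = 0.06885 / 0.0864 ≈ 0.7969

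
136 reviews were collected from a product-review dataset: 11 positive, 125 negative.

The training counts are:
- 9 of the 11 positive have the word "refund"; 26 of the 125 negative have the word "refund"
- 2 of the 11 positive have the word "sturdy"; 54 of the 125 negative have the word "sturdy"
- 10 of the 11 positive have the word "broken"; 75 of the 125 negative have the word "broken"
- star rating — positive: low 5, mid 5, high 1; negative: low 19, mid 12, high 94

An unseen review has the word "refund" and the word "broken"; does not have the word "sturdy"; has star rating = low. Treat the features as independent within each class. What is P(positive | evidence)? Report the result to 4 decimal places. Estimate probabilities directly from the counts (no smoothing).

positive: (11/136) × (9/11) × (9/11) × (10/11) × (5/11) ≈ 0.0223737
negative: (125/136) × (26/125) × (71/125) × (75/125) × (19/125) ≈ 0.00990325
P(positive | x) = 0.0223737 / 0.03227695 ≈ 0.6932

0.6932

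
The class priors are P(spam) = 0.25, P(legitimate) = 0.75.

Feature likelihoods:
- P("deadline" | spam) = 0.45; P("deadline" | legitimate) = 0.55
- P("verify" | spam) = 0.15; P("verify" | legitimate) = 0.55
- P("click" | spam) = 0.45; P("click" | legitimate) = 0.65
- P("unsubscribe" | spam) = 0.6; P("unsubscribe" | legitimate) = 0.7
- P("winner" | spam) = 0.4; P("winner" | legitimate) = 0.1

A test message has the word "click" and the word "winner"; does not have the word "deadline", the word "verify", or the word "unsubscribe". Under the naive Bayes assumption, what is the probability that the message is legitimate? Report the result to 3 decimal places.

spam: 0.25 × (1−0.45) × (1−0.15) × 0.45 × (1−0.6) × 0.4 = 0.008415
legitimate: 0.75 × (1−0.55) × (1−0.55) × 0.65 × (1−0.7) × 0.1 = 0.0029615625
P(legitimate | x) = 0.0029615625 / 0.0113765625 ≈ 0.260

0.260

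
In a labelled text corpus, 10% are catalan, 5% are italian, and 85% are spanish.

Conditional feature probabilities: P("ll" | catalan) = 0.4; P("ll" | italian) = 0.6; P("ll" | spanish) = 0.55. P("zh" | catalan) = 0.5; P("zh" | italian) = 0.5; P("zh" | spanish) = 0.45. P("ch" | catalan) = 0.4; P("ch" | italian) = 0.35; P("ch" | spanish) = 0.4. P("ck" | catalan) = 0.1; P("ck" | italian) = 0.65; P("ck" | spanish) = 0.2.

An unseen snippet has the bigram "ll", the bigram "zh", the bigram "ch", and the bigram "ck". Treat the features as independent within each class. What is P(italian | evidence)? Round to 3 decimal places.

catalan: 0.1 × 0.4 × 0.5 × 0.4 × 0.1 = 0.0008
italian: 0.05 × 0.6 × 0.5 × 0.35 × 0.65 = 0.0034125
spanish: 0.85 × 0.55 × 0.45 × 0.4 × 0.2 = 0.01683
P(italian | x) = 0.0034125 / 0.0210425 ≈ 0.162

0.162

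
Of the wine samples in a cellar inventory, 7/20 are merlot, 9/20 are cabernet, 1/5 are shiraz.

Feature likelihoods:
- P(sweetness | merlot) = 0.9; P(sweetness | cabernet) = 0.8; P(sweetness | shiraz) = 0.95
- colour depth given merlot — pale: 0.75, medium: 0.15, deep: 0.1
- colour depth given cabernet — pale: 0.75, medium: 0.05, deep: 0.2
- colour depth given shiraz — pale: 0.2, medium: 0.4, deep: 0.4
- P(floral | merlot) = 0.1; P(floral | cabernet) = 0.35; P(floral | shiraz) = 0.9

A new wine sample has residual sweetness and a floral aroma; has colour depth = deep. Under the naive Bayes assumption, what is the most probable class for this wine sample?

merlot: 0.35 × 0.9 × 0.1 × 0.1 = 0.00315
cabernet: 0.45 × 0.8 × 0.2 × 0.35 = 0.0252
shiraz: 0.2 × 0.95 × 0.4 × 0.9 = 0.0684
Highest score → shiraz.

shiraz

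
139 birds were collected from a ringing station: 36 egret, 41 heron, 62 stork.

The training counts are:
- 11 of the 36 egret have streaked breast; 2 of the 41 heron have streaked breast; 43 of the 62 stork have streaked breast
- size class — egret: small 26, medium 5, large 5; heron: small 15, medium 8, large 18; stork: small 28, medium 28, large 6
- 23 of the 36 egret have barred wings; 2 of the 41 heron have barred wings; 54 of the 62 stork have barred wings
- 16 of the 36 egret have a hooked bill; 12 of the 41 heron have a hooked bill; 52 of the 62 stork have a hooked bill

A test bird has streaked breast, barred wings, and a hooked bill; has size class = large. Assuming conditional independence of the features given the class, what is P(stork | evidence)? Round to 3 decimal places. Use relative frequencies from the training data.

egret: (36/139) × (11/36) × (5/36) × (23/36) × (16/36) ≈ 0.00312096
heron: (41/139) × (2/41) × (18/41) × (2/41) × (12/41) ≈ 0.0000901877
stork: (62/139) × (43/62) × (6/62) × (54/62) × (52/62) ≈ 0.0218689
P(stork | x) = 0.0218689 / 0.0250800477 ≈ 0.872

0.872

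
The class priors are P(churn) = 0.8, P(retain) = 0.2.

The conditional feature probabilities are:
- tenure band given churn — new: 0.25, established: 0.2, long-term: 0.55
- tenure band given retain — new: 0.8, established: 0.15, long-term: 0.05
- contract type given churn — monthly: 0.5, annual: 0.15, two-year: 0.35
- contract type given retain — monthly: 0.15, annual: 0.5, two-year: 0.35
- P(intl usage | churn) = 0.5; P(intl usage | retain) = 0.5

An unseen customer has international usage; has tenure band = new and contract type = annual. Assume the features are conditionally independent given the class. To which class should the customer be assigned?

retain

churn: 0.8 × 0.25 × 0.15 × 0.5 = 0.015
retain: 0.2 × 0.8 × 0.5 × 0.5 = 0.04
Highest score → retain.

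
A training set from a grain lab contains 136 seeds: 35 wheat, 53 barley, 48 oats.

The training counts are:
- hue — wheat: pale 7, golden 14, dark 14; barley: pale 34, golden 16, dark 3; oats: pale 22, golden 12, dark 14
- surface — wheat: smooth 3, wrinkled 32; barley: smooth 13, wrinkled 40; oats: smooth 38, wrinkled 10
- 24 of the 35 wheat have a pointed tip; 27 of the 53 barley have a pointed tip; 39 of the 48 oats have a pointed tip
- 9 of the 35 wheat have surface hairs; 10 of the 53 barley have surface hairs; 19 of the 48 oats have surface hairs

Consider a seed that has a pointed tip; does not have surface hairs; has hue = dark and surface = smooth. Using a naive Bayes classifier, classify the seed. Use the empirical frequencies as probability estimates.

oats

wheat: (35/136) × (14/35) × (3/35) × (24/35) × (26/35) ≈ 0.0044946
barley: (53/136) × (3/53) × (13/53) × (27/53) × (43/53) ≈ 0.0022363
oats: (48/136) × (14/48) × (38/48) × (39/48) × (29/48) ≈ 0.0400048
Highest score → oats.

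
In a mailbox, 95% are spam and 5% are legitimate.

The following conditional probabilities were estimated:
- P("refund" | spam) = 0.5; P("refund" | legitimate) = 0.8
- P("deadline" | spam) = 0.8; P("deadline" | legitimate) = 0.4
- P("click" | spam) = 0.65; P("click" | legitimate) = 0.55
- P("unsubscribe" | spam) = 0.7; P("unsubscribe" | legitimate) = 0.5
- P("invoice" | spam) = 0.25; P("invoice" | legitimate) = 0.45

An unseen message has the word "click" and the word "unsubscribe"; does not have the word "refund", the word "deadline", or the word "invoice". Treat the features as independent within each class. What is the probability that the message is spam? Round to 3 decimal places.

0.973

spam: 0.95 × (1−0.5) × (1−0.8) × 0.65 × 0.7 × (1−0.25) = 0.03241875
legitimate: 0.05 × (1−0.8) × (1−0.4) × 0.55 × 0.5 × (1−0.45) = 0.0009075
P(spam | x) = 0.03241875 / 0.03332625 ≈ 0.973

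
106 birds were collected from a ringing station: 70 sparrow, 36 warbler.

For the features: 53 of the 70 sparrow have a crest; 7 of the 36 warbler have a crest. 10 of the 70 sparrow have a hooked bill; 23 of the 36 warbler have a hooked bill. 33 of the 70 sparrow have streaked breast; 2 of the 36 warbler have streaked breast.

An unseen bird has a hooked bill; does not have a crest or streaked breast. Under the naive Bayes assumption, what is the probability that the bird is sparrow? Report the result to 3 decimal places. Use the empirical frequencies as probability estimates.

0.068

sparrow: (70/106) × (17/70) × (10/70) × (37/70) ≈ 0.0121101
warbler: (36/106) × (29/36) × (23/36) × (34/36) ≈ 0.16508
P(sparrow | x) = 0.0121101 / 0.1771901 ≈ 0.068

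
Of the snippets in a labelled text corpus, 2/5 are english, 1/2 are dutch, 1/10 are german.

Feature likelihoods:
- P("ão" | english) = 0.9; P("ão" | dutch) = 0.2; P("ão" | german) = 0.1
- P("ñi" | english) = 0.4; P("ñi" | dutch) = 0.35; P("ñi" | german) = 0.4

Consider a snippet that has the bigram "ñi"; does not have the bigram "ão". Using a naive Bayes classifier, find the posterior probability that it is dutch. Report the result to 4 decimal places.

0.7292

english: 0.4 × (1−0.9) × 0.4 = 0.016
dutch: 0.5 × (1−0.2) × 0.35 = 0.14
german: 0.1 × (1−0.1) × 0.4 = 0.036
P(dutch | x) = 0.14 / 0.192 ≈ 0.7292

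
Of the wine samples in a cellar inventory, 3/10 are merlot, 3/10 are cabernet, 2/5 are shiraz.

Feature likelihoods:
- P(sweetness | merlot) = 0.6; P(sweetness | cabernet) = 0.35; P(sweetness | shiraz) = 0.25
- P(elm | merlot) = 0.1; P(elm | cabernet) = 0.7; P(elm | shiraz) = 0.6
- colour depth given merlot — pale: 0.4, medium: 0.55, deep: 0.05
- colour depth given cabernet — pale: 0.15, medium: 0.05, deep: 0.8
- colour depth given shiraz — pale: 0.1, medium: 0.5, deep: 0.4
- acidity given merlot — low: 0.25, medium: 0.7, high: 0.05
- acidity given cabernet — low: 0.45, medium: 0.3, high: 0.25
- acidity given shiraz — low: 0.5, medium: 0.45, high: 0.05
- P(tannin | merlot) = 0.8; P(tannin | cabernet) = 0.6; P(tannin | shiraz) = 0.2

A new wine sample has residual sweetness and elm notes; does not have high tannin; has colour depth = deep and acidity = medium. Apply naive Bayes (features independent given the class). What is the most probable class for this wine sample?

shiraz

merlot: 0.3 × 0.6 × 0.1 × 0.05 × 0.7 × (1−0.8) = 0.000126
cabernet: 0.3 × 0.35 × 0.7 × 0.8 × 0.3 × (1−0.6) = 0.007056
shiraz: 0.4 × 0.25 × 0.6 × 0.4 × 0.45 × (1−0.2) = 0.00864
Highest score → shiraz.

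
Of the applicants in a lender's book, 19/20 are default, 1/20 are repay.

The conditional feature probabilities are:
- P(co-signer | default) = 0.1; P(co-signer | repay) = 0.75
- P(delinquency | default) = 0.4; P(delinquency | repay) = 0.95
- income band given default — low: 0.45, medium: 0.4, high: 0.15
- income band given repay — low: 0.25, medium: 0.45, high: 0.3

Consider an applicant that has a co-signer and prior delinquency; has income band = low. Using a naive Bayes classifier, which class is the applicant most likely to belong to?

default

default: 0.95 × 0.1 × 0.4 × 0.45 = 0.0171
repay: 0.05 × 0.75 × 0.95 × 0.25 = 0.00890625
Highest score → default.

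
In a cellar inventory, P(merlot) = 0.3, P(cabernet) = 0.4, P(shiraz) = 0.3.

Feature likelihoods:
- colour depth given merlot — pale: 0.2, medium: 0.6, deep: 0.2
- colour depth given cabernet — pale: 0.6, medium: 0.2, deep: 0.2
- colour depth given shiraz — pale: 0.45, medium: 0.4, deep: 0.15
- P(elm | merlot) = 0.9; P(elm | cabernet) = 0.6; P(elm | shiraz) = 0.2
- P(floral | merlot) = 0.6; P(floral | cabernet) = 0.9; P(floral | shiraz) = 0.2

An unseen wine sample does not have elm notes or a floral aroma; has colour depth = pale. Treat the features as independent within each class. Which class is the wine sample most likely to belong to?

merlot: 0.3 × 0.2 × (1−0.9) × (1−0.6) = 0.0024
cabernet: 0.4 × 0.6 × (1−0.6) × (1−0.9) = 0.0096
shiraz: 0.3 × 0.45 × (1−0.2) × (1−0.2) = 0.0864
Highest score → shiraz.

shiraz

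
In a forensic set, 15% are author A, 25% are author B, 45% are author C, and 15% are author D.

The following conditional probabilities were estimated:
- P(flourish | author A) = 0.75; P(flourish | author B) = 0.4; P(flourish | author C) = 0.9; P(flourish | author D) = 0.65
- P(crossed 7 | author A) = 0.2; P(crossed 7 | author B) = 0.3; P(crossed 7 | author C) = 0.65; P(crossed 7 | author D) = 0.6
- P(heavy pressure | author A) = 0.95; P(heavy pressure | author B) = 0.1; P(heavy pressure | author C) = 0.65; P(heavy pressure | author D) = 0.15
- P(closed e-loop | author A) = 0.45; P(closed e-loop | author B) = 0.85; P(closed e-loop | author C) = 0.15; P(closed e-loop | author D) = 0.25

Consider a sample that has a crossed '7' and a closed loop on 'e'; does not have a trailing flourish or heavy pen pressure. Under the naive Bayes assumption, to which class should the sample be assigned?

author B

author A: 0.15 × (1−0.75) × 0.2 × (1−0.95) × 0.45 = 0.00016875
author B: 0.25 × (1−0.4) × 0.3 × (1−0.1) × 0.85 = 0.034425
author C: 0.45 × (1−0.9) × 0.65 × (1−0.65) × 0.15 = 0.001535625
author D: 0.15 × (1−0.65) × 0.6 × (1−0.15) × 0.25 = 0.00669375
Highest score → author B.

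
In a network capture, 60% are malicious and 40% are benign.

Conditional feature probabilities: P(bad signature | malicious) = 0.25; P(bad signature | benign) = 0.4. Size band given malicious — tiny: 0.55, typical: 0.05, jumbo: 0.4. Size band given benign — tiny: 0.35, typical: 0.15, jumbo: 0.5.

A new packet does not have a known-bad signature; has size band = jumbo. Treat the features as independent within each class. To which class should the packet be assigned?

malicious: 0.6 × (1−0.25) × 0.4 = 0.18
benign: 0.4 × (1−0.4) × 0.5 = 0.12
Highest score → malicious.

malicious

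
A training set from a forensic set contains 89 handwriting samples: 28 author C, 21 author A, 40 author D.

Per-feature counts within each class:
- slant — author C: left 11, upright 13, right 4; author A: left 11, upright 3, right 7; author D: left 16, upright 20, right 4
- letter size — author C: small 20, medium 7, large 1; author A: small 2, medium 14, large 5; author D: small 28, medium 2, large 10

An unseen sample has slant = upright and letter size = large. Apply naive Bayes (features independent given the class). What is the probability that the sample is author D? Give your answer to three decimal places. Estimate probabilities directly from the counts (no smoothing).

author C: (28/89) × (13/28) × (1/28) ≈ 0.00521669
author A: (21/89) × (3/21) × (5/21) ≈ 0.00802568
author D: (40/89) × (20/40) × (10/40) ≈ 0.0561798
P(author D | x) = 0.0561798 / 0.06942217 ≈ 0.809

0.809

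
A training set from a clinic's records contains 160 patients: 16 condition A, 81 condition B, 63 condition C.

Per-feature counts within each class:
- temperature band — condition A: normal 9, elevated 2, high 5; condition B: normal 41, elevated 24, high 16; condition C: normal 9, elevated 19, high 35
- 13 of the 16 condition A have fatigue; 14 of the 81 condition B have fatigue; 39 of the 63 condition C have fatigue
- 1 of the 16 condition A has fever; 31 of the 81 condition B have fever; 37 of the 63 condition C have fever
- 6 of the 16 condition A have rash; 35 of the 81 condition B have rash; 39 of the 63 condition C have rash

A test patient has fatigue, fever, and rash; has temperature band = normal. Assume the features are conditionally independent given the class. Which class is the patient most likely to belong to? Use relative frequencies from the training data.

condition A: (16/160) × (9/16) × (13/16) × (1/16) × (6/16) = 0.0010711669921875
condition B: (81/160) × (41/81) × (14/81) × (31/81) × (35/81) ≈ 0.00732431
condition C: (63/160) × (9/63) × (39/63) × (37/63) × (39/63) ≈ 0.0126599
Highest score → condition C.

condition C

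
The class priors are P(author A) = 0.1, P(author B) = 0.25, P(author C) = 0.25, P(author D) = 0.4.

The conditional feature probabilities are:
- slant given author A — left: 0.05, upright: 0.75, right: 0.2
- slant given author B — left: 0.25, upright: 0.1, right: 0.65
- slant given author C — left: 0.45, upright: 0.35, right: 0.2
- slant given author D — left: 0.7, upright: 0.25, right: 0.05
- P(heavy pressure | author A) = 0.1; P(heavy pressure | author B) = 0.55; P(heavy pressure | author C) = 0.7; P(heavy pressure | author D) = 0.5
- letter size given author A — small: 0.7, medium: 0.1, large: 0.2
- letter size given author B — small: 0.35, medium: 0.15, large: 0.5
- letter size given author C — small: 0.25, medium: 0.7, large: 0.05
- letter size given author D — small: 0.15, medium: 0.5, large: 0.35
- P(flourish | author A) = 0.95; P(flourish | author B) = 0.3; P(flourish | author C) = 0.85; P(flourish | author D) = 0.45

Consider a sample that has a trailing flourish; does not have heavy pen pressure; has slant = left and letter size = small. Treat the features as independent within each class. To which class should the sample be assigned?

author D

author A: 0.1 × 0.05 × (1−0.1) × 0.7 × 0.95 = 0.0029925
author B: 0.25 × 0.25 × (1−0.55) × 0.35 × 0.3 = 0.002953125
author C: 0.25 × 0.45 × (1−0.7) × 0.25 × 0.85 = 0.007171875
author D: 0.4 × 0.7 × (1−0.5) × 0.15 × 0.45 = 0.00945
Highest score → author D.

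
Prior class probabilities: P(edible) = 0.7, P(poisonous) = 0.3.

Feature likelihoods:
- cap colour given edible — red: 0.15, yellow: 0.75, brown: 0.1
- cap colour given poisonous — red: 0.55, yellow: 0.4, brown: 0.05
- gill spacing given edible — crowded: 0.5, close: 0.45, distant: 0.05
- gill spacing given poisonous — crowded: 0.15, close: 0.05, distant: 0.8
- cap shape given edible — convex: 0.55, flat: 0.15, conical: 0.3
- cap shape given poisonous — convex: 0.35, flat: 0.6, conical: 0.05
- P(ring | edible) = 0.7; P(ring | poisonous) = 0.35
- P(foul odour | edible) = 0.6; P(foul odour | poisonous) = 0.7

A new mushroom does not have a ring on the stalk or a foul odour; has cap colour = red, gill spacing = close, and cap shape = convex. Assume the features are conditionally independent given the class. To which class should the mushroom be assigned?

edible

edible: 0.7 × 0.15 × 0.45 × 0.55 × (1−0.7) × (1−0.6) = 0.0031185
poisonous: 0.3 × 0.55 × 0.05 × 0.35 × (1−0.35) × (1−0.7) = 0.0005630625
Highest score → edible.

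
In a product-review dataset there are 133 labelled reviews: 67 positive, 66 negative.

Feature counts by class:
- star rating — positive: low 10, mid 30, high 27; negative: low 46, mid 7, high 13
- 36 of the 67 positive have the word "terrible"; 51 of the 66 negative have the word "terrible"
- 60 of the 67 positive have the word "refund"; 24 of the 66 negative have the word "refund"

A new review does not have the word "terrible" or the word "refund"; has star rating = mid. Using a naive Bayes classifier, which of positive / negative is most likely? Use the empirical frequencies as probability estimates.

positive

positive: (67/133) × (30/67) × (31/67) × (7/67) ≈ 0.0109038
negative: (66/133) × (7/66) × (15/66) × (42/66) ≈ 0.00761201
Highest score → positive.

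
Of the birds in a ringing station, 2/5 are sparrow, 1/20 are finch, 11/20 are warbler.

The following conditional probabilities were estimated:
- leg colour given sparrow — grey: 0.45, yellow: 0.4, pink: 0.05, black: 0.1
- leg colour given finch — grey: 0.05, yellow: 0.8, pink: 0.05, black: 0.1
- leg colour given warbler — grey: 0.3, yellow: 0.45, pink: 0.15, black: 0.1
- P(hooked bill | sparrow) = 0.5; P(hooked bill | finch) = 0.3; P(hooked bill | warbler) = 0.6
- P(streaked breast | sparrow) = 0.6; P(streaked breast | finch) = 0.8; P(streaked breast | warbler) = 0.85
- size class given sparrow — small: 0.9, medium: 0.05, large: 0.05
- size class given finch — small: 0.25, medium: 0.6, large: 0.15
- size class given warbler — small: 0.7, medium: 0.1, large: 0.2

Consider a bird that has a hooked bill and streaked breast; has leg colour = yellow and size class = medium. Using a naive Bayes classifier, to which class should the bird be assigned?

sparrow: 0.4 × 0.4 × 0.5 × 0.6 × 0.05 = 0.0024
finch: 0.05 × 0.8 × 0.3 × 0.8 × 0.6 = 0.00576
warbler: 0.55 × 0.45 × 0.6 × 0.85 × 0.1 = 0.0126225
Highest score → warbler.

warbler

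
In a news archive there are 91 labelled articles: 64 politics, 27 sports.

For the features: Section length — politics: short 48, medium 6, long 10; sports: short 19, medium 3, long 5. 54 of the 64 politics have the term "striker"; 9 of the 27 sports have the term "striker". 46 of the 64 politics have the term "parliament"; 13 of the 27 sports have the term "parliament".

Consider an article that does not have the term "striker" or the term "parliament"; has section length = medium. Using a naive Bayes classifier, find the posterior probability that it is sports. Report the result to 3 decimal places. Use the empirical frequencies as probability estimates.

politics: (64/91) × (6/64) × (10/64) × (18/64) ≈ 0.00289749
sports: (27/91) × (3/27) × (18/27) × (14/27) ≈ 0.011396
P(sports | x) = 0.011396 / 0.01429349 ≈ 0.797

0.797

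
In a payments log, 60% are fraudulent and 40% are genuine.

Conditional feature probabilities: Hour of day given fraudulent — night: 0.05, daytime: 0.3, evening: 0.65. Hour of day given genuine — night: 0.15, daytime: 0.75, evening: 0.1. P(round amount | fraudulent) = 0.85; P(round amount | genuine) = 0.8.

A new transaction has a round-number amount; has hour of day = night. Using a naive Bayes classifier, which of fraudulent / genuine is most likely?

fraudulent: 0.6 × 0.05 × 0.85 = 0.0255
genuine: 0.4 × 0.15 × 0.8 = 0.048
Highest score → genuine.

genuine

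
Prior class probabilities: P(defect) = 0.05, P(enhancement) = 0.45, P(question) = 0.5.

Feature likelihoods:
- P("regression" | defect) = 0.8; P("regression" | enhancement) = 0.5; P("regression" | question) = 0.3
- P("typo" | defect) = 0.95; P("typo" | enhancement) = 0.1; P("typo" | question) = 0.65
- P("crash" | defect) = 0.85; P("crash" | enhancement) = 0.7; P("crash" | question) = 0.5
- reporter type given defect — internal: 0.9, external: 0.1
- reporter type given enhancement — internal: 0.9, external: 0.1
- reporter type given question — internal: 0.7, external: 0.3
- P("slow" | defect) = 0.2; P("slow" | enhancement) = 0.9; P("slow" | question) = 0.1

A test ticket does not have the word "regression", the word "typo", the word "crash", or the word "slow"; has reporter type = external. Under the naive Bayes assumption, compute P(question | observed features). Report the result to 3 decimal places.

0.964

defect: 0.05 × (1−0.8) × (1−0.95) × (1−0.85) × 0.1 × (1−0.2) = 0.000006
enhancement: 0.45 × (1−0.5) × (1−0.1) × (1−0.7) × 0.1 × (1−0.9) = 0.0006075
question: 0.5 × (1−0.3) × (1−0.65) × (1−0.5) × 0.3 × (1−0.1) = 0.0165375
P(question | x) = 0.0165375 / 0.017151 ≈ 0.964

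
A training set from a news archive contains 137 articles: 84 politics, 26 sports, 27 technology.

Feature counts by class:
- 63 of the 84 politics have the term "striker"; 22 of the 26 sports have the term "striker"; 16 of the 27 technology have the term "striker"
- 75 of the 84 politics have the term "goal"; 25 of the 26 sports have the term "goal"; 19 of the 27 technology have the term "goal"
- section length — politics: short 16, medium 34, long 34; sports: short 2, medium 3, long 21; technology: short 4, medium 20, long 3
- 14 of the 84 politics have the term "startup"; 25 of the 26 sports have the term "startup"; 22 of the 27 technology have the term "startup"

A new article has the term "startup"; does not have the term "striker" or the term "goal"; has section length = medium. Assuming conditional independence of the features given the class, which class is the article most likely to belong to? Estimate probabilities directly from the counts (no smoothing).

technology

politics: (84/137) × (21/84) × (9/84) × (34/84) × (14/84) ≈ 0.00110792
sports: (26/137) × (4/26) × (1/26) × (3/26) × (25/26) ≈ 0.000124589
technology: (27/137) × (11/27) × (8/27) × (20/27) × (22/27) ≈ 0.014359
Highest score → technology.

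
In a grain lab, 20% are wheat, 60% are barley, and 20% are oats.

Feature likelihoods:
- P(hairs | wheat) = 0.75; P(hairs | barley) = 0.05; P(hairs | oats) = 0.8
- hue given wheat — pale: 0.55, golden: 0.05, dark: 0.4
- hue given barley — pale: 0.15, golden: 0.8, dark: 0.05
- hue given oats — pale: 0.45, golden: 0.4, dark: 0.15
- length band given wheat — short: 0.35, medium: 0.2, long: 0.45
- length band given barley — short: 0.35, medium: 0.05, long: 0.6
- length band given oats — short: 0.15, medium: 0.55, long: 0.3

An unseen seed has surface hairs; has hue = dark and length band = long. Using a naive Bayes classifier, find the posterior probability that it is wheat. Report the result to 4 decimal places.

wheat: 0.2 × 0.75 × 0.4 × 0.45 = 0.027
barley: 0.6 × 0.05 × 0.05 × 0.6 = 0.0009
oats: 0.2 × 0.8 × 0.15 × 0.3 = 0.0072
P(wheat | x) = 0.027 / 0.0351 ≈ 0.7692

0.7692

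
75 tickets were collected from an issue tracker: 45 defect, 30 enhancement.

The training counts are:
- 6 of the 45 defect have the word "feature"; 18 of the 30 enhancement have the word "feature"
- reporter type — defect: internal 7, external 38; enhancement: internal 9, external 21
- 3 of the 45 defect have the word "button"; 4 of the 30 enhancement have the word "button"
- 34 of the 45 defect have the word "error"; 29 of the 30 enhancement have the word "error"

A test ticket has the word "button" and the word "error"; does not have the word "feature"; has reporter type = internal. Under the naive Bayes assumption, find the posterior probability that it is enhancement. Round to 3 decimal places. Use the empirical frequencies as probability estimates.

defect: (45/75) × (39/45) × (7/45) × (3/45) × (34/45) ≈ 0.0040744
enhancement: (30/75) × (12/30) × (9/30) × (4/30) × (29/30) ≈ 0.00618667
P(enhancement | x) = 0.00618667 / 0.01026107 ≈ 0.603

0.603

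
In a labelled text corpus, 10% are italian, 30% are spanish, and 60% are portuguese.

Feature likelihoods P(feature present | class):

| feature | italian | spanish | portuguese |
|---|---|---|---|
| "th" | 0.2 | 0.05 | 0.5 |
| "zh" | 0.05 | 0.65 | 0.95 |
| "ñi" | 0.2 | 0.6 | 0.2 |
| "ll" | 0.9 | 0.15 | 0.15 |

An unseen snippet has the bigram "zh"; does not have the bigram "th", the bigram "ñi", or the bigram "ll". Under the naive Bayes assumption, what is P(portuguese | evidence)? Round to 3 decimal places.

0.754

italian: 0.1 × (1−0.2) × 0.05 × (1−0.2) × (1−0.9) = 0.00032
spanish: 0.3 × (1−0.05) × 0.65 × (1−0.6) × (1−0.15) = 0.062985
portuguese: 0.6 × (1−0.5) × 0.95 × (1−0.2) × (1−0.15) = 0.1938
P(portuguese | x) = 0.1938 / 0.257105 ≈ 0.754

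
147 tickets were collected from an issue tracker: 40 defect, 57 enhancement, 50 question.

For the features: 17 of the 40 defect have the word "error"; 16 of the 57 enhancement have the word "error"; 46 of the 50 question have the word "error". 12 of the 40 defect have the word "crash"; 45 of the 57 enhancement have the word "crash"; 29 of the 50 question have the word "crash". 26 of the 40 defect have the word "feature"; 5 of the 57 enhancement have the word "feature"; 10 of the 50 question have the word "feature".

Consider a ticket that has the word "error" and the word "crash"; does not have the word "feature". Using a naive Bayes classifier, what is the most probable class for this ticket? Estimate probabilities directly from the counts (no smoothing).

question

defect: (40/147) × (17/40) × (12/40) × (14/40) ≈ 0.0121429
enhancement: (57/147) × (16/57) × (45/57) × (52/57) ≈ 0.0783915
question: (50/147) × (46/50) × (29/50) × (40/50) ≈ 0.145197
Highest score → question.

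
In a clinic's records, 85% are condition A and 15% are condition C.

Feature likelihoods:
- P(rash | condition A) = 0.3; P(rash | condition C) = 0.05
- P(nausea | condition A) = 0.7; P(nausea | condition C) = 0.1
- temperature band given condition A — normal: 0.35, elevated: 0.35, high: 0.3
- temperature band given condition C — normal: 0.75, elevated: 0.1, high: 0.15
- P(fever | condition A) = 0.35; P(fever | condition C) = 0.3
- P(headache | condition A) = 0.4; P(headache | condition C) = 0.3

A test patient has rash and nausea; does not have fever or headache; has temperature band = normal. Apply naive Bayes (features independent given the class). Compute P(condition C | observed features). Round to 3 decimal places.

0.011

condition A: 0.85 × 0.3 × 0.7 × 0.35 × (1−0.35) × (1−0.4) = 0.02436525
condition C: 0.15 × 0.05 × 0.1 × 0.75 × (1−0.3) × (1−0.3) = 0.000275625
P(condition C | x) = 0.000275625 / 0.024640875 ≈ 0.011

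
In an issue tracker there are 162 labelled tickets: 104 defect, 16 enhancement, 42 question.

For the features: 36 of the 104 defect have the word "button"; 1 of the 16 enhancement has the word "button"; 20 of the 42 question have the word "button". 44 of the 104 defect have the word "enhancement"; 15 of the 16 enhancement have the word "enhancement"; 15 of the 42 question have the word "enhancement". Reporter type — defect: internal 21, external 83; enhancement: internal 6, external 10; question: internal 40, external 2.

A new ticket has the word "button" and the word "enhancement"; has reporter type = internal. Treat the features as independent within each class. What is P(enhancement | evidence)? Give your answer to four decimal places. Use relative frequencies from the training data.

defect: (104/162) × (36/104) × (44/104) × (21/104) ≈ 0.0189842
enhancement: (16/162) × (1/16) × (15/16) × (6/16) ≈ 0.00217014
question: (42/162) × (20/42) × (15/42) × (40/42) ≈ 0.0419921
P(enhancement | x) = 0.00217014 / 0.06314644 ≈ 0.0344

0.0344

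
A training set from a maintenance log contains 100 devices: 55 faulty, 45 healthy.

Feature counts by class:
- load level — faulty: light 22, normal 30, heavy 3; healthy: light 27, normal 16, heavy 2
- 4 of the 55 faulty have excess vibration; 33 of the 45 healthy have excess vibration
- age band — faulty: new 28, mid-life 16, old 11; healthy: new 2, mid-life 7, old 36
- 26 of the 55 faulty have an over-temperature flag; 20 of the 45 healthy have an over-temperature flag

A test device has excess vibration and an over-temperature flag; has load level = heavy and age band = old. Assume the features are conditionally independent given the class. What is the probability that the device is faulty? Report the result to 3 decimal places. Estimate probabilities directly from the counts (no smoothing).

0.038

faulty: (55/100) × (3/55) × (4/55) × (11/55) × (26/55) ≈ 0.000206281
healthy: (45/100) × (2/45) × (33/45) × (36/45) × (20/45) ≈ 0.00521481
P(faulty | x) = 0.000206281 / 0.005421091 ≈ 0.038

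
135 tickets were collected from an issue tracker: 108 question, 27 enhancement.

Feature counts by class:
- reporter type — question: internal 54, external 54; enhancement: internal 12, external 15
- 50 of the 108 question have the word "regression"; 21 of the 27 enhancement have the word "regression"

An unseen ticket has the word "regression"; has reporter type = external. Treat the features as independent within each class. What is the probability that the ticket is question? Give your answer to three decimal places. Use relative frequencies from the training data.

question: (108/135) × (54/108) × (50/108) ≈ 0.185185
enhancement: (27/135) × (15/27) × (21/27) ≈ 0.0864198
P(question | x) = 0.185185 / 0.2716048 ≈ 0.682

0.682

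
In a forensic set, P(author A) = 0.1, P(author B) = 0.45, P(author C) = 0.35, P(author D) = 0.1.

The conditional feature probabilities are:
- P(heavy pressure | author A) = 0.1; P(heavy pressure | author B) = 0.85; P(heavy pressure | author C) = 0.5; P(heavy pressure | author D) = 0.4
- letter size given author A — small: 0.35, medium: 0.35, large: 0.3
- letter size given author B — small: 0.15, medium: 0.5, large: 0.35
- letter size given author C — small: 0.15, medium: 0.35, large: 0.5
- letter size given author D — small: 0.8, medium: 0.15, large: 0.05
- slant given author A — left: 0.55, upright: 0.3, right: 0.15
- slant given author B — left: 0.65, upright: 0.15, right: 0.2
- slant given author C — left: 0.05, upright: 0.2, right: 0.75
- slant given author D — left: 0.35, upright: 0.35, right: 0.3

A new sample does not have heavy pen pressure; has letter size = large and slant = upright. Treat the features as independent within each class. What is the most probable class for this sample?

author A: 0.1 × (1−0.1) × 0.3 × 0.3 = 0.0081
author B: 0.45 × (1−0.85) × 0.35 × 0.15 = 0.00354375
author C: 0.35 × (1−0.5) × 0.5 × 0.2 = 0.0175
author D: 0.1 × (1−0.4) × 0.05 × 0.35 = 0.00105
Highest score → author C.

author C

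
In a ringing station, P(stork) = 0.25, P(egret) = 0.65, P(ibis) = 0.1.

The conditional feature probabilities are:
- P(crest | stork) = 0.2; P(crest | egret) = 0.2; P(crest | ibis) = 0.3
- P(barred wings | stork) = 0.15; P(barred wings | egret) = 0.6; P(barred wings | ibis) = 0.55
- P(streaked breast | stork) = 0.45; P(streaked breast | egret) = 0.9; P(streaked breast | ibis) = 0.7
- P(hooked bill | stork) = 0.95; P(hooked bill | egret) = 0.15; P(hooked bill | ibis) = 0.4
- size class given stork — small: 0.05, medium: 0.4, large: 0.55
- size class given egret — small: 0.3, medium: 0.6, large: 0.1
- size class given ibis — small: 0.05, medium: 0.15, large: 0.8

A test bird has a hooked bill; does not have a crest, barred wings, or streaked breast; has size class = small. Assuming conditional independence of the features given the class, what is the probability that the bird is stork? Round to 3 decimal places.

0.798

stork: 0.25 × (1−0.2) × (1−0.15) × (1−0.45) × 0.95 × 0.05 = 0.00444125
egret: 0.65 × (1−0.2) × (1−0.6) × (1−0.9) × 0.15 × 0.3 = 0.000936
ibis: 0.1 × (1−0.3) × (1−0.55) × (1−0.7) × 0.4 × 0.05 = 0.000189
P(stork | x) = 0.00444125 / 0.00556625 ≈ 0.798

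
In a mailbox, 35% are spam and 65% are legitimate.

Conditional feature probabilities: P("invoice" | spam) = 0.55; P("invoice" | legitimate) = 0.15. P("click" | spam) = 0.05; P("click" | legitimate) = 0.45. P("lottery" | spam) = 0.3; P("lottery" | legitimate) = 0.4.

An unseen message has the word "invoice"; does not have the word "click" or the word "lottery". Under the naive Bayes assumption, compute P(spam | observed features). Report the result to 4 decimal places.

spam: 0.35 × 0.55 × (1−0.05) × (1−0.3) = 0.1280125
legitimate: 0.65 × 0.15 × (1−0.45) × (1−0.4) = 0.032175
P(spam | x) = 0.1280125 / 0.1601875 ≈ 0.7991

0.7991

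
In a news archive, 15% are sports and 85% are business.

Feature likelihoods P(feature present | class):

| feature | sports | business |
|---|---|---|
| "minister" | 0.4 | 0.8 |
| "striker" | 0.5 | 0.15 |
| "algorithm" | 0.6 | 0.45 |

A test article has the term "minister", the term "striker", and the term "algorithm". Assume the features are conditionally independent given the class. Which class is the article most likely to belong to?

sports: 0.15 × 0.4 × 0.5 × 0.6 = 0.018
business: 0.85 × 0.8 × 0.15 × 0.45 = 0.0459
Highest score → business.

business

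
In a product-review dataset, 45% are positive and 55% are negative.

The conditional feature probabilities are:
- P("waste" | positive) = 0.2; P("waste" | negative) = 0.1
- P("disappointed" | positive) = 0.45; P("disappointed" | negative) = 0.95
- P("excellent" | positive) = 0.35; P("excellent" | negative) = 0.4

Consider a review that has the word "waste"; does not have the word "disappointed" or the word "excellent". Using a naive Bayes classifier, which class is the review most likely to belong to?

positive: 0.45 × 0.2 × (1−0.45) × (1−0.35) = 0.032175
negative: 0.55 × 0.1 × (1−0.95) × (1−0.4) = 0.00165
Highest score → positive.

positive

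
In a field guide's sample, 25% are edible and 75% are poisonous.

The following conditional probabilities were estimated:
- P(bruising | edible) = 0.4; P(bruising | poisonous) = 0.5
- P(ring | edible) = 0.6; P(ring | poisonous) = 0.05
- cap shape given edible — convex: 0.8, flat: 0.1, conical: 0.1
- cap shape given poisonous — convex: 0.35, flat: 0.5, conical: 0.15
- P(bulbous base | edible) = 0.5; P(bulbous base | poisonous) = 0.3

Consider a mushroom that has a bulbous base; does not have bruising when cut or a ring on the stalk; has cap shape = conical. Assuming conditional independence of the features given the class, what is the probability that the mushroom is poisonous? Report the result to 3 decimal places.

edible: 0.25 × (1−0.4) × (1−0.6) × 0.1 × 0.5 = 0.003
poisonous: 0.75 × (1−0.5) × (1−0.05) × 0.15 × 0.3 = 0.01603125
P(poisonous | x) = 0.01603125 / 0.01903125 ≈ 0.842

0.842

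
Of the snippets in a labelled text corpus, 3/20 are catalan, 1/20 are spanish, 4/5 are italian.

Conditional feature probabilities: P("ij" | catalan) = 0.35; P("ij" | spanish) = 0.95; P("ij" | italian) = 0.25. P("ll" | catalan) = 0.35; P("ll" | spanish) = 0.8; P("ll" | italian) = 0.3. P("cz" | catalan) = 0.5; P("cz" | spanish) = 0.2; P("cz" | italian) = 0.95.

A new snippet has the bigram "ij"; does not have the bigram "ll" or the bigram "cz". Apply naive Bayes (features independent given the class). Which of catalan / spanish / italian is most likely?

catalan

catalan: 0.15 × 0.35 × (1−0.35) × (1−0.5) = 0.0170625
spanish: 0.05 × 0.95 × (1−0.8) × (1−0.2) = 0.0076
italian: 0.8 × 0.25 × (1−0.3) × (1−0.95) = 0.007
Highest score → catalan.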